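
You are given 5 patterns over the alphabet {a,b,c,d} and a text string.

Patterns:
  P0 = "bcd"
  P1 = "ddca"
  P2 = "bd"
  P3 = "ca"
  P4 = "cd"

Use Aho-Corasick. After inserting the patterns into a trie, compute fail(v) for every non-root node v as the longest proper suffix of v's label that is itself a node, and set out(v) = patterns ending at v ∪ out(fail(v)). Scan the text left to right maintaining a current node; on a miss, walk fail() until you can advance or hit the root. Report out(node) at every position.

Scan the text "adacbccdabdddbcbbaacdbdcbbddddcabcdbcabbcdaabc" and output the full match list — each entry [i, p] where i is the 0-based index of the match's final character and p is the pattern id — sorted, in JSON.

Build automaton:
Trie (insert patterns):
  0='ε' goto b→1 c→9 d→4
  1='b' goto c→2 d→8
  2='bc' goto d→3
  3='bcd' goto ·  [P0 ends]
  4='d' goto d→5
  5='dd' goto c→6
  6='ddc' goto a→7
  7='ddca' goto ·  [P1 ends]
  8='bd' goto ·  [P2 ends]
  9='c' goto a→10 d→11
  10='ca' goto ·  [P3 ends]
  11='cd' goto ·  [P4 ends]

Failure links (BFS by depth):
  n1('b'): parent n0 fail=0; on 'b' 0 → fail=0;  out ∅∪∅=∅
  n4('d'): parent n0 fail=0; on 'd' 0 → fail=0;  out ∅∪∅=∅
  n9('c'): parent n0 fail=0; on 'c' 0 → fail=0;  out ∅∪∅=∅
  n2('bc'): parent n1 fail=0; on 'c' 0 → fail=9;  out ∅∪∅=∅
  n5('dd'): parent n4 fail=0; on 'd' 0 → fail=4;  out ∅∪∅=∅
  n8('bd'): parent n1 fail=0; on 'd' 0 → fail=4;  out {2}∪∅={2}
  n10('ca'): parent n9 fail=0; on 'a' 0 → fail=0;  out {3}∪∅={3}
  n11('cd'): parent n9 fail=0; on 'd' 0 → fail=4;  out {4}∪∅={4}
  n3('bcd'): parent n2 fail=9; on 'd' 9 → fail=11;  out {0}∪{4}={0,4}
  n6('ddc'): parent n5 fail=4; on 'c' 4→0 → fail=9;  out ∅∪∅=∅
  n7('ddca'): parent n6 fail=9; on 'a' 9 → fail=10;  out {1}∪{3}={1,3}

Run:
i=0 'a': node 0→0
i=1 'd': node 0→4
i=2 'a': node 4→0 ·f
i=3 'c': node 0→9
i=4 'b': node 9→1 ·f
i=5 'c': node 1→2
i=6 'c': node 2→9 ·f
i=7 'd': node 9→11  ** P4@[6:7]
i=8 'a': node 11→0 ·f
i=9 'b': node 0→1
i=10 'd': node 1→8  ** P2@[9:10]
i=11 'd': node 8→5 ·f
i=12 'd': node 5→5 ·f
i=13 'b': node 5→1 ·f
i=14 'c': node 1→2
i=15 'b': node 2→1 ·f
i=16 'b': node 1→1 ·f
i=17 'a': node 1→0 ·f
i=18 'a': node 0→0
i=19 'c': node 0→9
i=20 'd': node 9→11  ** P4@[19:20]
i=21 'b': node 11→1 ·f
i=22 'd': node 1→8  ** P2@[21:22]
i=23 'c': node 8→9 ·f
i=24 'b': node 9→1 ·f
i=25 'b': node 1→1 ·f
i=26 'd': node 1→8  ** P2@[25:26]
i=27 'd': node 8→5 ·f
i=28 'd': node 5→5 ·f
i=29 'd': node 5→5 ·f
i=30 'c': node 5→6
i=31 'a': node 6→7  ** P1@[28:31],P3@[30:31]
i=32 'b': node 7→1 ·f
i=33 'c': node 1→2
i=34 'd': node 2→3  ** P0@[32:34],P4@[33:34]
i=35 'b': node 3→1 ·f
i=36 'c': node 1→2
i=37 'a': node 2→10 ·f  ** P3@[36:37]
i=38 'b': node 10→1 ·f
i=39 'b': node 1→1 ·f
i=40 'c': node 1→2
i=41 'd': node 2→3  ** P0@[39:41],P4@[40:41]
i=42 'a': node 3→0 ·f
i=43 'a': node 0→0
i=44 'b': node 0→1
i=45 'c': node 1→2

Matches: [[7,4],[10,2],[20,4],[22,2],[26,2],[31,1],[31,3],[34,0],[34,4],[37,3],[41,0],[41,4]]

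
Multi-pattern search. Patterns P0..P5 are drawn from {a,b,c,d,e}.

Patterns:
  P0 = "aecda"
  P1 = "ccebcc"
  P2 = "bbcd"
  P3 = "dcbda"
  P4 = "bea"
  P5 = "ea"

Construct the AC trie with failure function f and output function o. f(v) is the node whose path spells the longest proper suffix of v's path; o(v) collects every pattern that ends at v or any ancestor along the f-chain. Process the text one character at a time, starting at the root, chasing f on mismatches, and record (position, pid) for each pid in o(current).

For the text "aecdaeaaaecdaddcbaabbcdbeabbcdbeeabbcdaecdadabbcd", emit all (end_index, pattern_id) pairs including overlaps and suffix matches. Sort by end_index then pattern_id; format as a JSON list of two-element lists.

Construct AC machine:
Trie nodes:
  n0 'ε': a→1 b→12 c→6 d→16 e→23
  n1 'a': e→2
  n2 'ae': c→3
  n3 'aec': d→4
  n4 'aecd': a→5
  n5 'aecda': ·  ←P0
  n6 'c': c→7
  n7 'cc': e→8
  n8 'cce': b→9
  n9 'cceb': c→10
  n10 'ccebc': c→11
  n11 'ccebcc': ·  ←P1
  n12 'b': b→13 e→21
  n13 'bb': c→14
  n14 'bbc': d→15
  n15 'bbcd': ·  ←P2
  n16 'd': c→17
  n17 'dc': b→18
  n18 'dcb': d→19
  n19 'dcbd': a→20
  n20 'dcbda': ·  ←P3
  n21 'be': a→22
  n22 'bea': ·  ←P4
  n23 'e': a→24
  n24 'ea': ·  ←P5

BFS fail/out derivation:
  fail(1) 'a': from fail(0)=0 chase 'a': 0 ⇒ 0;  out=∅∪out(0)=∅
  fail(6) 'c': from fail(0)=0 chase 'c': 0 ⇒ 0;  out=∅∪out(0)=∅
  fail(12) 'b': from fail(0)=0 chase 'b': 0 ⇒ 0;  out=∅∪out(0)=∅
  fail(16) 'd': from fail(0)=0 chase 'd': 0 ⇒ 0;  out=∅∪out(0)=∅
  fail(23) 'e': from fail(0)=0 chase 'e': 0 ⇒ 0;  out=∅∪out(0)=∅
  fail(2) 'ae': from fail(1)=0 chase 'e': 0 ⇒ 23;  out=∅∪out(23)=∅
  fail(7) 'cc': from fail(6)=0 chase 'c': 0 ⇒ 6;  out=∅∪out(6)=∅
  fail(13) 'bb': from fail(12)=0 chase 'b': 0 ⇒ 12;  out=∅∪out(12)=∅
  fail(17) 'dc': from fail(16)=0 chase 'c': 0 ⇒ 6;  out=∅∪out(6)=∅
  fail(21) 'be': from fail(12)=0 chase 'e': 0 ⇒ 23;  out=∅∪out(23)=∅
  fail(24) 'ea': from fail(23)=0 chase 'a': 0 ⇒ 1;  out={5}∪out(1)={5}
  fail(3) 'aec': from fail(2)=23 chase 'c': 23→0 ⇒ 6;  out=∅∪out(6)=∅
  fail(8) 'cce': from fail(7)=6 chase 'e': 6→0 ⇒ 23;  out=∅∪out(23)=∅
  fail(14) 'bbc': from fail(13)=12 chase 'c': 12→0 ⇒ 6;  out=∅∪out(6)=∅
  fail(18) 'dcb': from fail(17)=6 chase 'b': 6→0 ⇒ 12;  out=∅∪out(12)=∅
  fail(22) 'bea': from fail(21)=23 chase 'a': 23 ⇒ 24;  out={4}∪out(24)={4,5}
  fail(4) 'aecd': from fail(3)=6 chase 'd': 6→0 ⇒ 16;  out=∅∪out(16)=∅
  fail(9) 'cceb': from fail(8)=23 chase 'b': 23→0 ⇒ 12;  out=∅∪out(12)=∅
  fail(15) 'bbcd': from fail(14)=6 chase 'd': 6→0 ⇒ 16;  out={2}∪out(16)={2}
  fail(19) 'dcbd': from fail(18)=12 chase 'd': 12→0 ⇒ 16;  out=∅∪out(16)=∅
  fail(5) 'aecda': from fail(4)=16 chase 'a': 16→0 ⇒ 1;  out={0}∪out(1)={0}
  fail(10) 'ccebc': from fail(9)=12 chase 'c': 12→0 ⇒ 6;  out=∅∪out(6)=∅
  fail(20) 'dcbda': from fail(19)=16 chase 'a': 16→0 ⇒ 1;  out={3}∪out(1)={3}
  fail(11) 'ccebcc': from fail(10)=6 chase 'c': 6 ⇒ 7;  out={1}∪out(7)={1}

Text stream:
pos 0 'a': at 1
pos 1 'e': at 2
pos 2 'c': at 3
pos 3 'd': at 4
pos 4 'a': at 5  → match P0@[0:4]
pos 5 'e': at 2 (via fail)
pos 6 'a': at 24 (via fail)  → match P5@[5:6]
pos 7 'a': at 1 (via fail)
pos 8 'a': at 1 (via fail)
pos 9 'e': at 2
pos 10 'c': at 3
pos 11 'd': at 4
pos 12 'a': at 5  → match P0@[8:12]
pos 13 'd': at 16 (via fail)
pos 14 'd': at 16 (via fail)
pos 15 'c': at 17
pos 16 'b': at 18
pos 17 'a': at 1 (via fail)
pos 18 'a': at 1 (via fail)
pos 19 'b': at 12 (via fail)
pos 20 'b': at 13
pos 21 'c': at 14
pos 22 'd': at 15  → match P2@[19:22]
pos 23 'b': at 12 (via fail)
pos 24 'e': at 21
pos 25 'a': at 22  → match P4@[23:25],P5@[24:25]
pos 26 'b': at 12 (via fail)
pos 27 'b': at 13
pos 28 'c': at 14
pos 29 'd': at 15  → match P2@[26:29]
pos 30 'b': at 12 (via fail)
pos 31 'e': at 21
pos 32 'e': at 23 (via fail)
pos 33 'a': at 24  → match P5@[32:33]
pos 34 'b': at 12 (via fail)
pos 35 'b': at 13
pos 36 'c': at 14
pos 37 'd': at 15  → match P2@[34:37]
pos 38 'a': at 1 (via fail)
pos 39 'e': at 2
pos 40 'c': at 3
pos 41 'd': at 4
pos 42 'a': at 5  → match P0@[38:42]
pos 43 'd': at 16 (via fail)
pos 44 'a': at 1 (via fail)
pos 45 'b': at 12 (via fail)
pos 46 'b': at 13
pos 47 'c': at 14
pos 48 'd': at 15  → match P2@[45:48]

Matches: [[4,0],[6,5],[12,0],[22,2],[25,4],[25,5],[29,2],[33,5],[37,2],[42,0],[48,2]]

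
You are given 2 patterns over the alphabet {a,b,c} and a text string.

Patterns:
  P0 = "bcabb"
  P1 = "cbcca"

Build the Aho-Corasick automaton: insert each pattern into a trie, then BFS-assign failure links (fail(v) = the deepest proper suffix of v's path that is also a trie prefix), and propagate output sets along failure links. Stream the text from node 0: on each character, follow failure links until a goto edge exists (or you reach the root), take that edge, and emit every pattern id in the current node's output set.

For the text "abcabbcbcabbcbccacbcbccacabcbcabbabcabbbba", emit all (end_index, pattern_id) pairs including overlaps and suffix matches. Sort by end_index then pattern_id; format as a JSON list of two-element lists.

Build:
Trie (insert patterns):
  n0 'ε': b→1 c→6
  n1 'b': c→2
  n2 'bc': a→3
  n3 'bca': b→4
  n4 'bcab': b→5
  n5 'bcabb': ·  [P0 ends]
  n6 'c': b→7
  n7 'cb': c→8
  n8 'cbc': c→9
  n9 'cbcc': a→10
  n10 'cbcca': ·  [P1 ends]

Failure links (BFS by depth):
  fail(1) 'b': from fail(0)=0 chase 'b': 0 ⇒ 0;  out=∅∪out(0)=∅
  fail(6) 'c': from fail(0)=0 chase 'c': 0 ⇒ 0;  out=∅∪out(0)=∅
  fail(2) 'bc': from fail(1)=0 chase 'c': 0 ⇒ 6;  out=∅∪out(6)=∅
  fail(7) 'cb': from fail(6)=0 chase 'b': 0 ⇒ 1;  out=∅∪out(1)=∅
  fail(3) 'bca': from fail(2)=6 chase 'a': 6→0 ⇒ 0;  out=∅∪out(0)=∅
  fail(8) 'cbc': from fail(7)=1 chase 'c': 1 ⇒ 2;  out=∅∪out(2)=∅
  fail(4) 'bcab': from fail(3)=0 chase 'b': 0 ⇒ 1;  out=∅∪out(1)=∅
  fail(9) 'cbcc': from fail(8)=2 chase 'c': 2→6→0 ⇒ 6;  out=∅∪out(6)=∅
  fail(5) 'bcabb': from fail(4)=1 chase 'b': 1→0 ⇒ 1;  out={0}∪out(1)={0}
  fail(10) 'cbcca': from fail(9)=6 chase 'a': 6→0 ⇒ 0;  out={1}∪out(0)={1}

Scan:
pos 0 'a': at 0
pos 1 'b': at 1
pos 2 'c': at 2
pos 3 'a': at 3
pos 4 'b': at 4
pos 5 'b': at 5  → match P0@[1:5]
pos 6 'c': at 2 ·f
pos 7 'b': at 7 ·f
pos 8 'c': at 8
pos 9 'a': at 3 ·f
pos 10 'b': at 4
pos 11 'b': at 5  → match P0@[7:11]
pos 12 'c': at 2 ·f
pos 13 'b': at 7 ·f
pos 14 'c': at 8
pos 15 'c': at 9
pos 16 'a': at 10  → match P1@[12:16]
pos 17 'c': at 6 ·f
pos 18 'b': at 7
pos 19 'c': at 8
pos 20 'b': at 7 ·f
pos 21 'c': at 8
pos 22 'c': at 9
pos 23 'a': at 10  → match P1@[19:23]
pos 24 'c': at 6 ·f
pos 25 'a': at 0 ·f
pos 26 'b': at 1
pos 27 'c': at 2
pos 28 'b': at 7 ·f
pos 29 'c': at 8
pos 30 'a': at 3 ·f
pos 31 'b': at 4
pos 32 'b': at 5  → match P0@[28:32]
pos 33 'a': at 0 ·f
pos 34 'b': at 1
pos 35 'c': at 2
pos 36 'a': at 3
pos 37 'b': at 4
pos 38 'b': at 5  → match P0@[34:38]
pos 39 'b': at 1 ·f
pos 40 'b': at 1 ·f
pos 41 'a': at 0 ·f

Matches: [[5,0],[11,0],[16,1],[23,1],[32,0],[38,0]]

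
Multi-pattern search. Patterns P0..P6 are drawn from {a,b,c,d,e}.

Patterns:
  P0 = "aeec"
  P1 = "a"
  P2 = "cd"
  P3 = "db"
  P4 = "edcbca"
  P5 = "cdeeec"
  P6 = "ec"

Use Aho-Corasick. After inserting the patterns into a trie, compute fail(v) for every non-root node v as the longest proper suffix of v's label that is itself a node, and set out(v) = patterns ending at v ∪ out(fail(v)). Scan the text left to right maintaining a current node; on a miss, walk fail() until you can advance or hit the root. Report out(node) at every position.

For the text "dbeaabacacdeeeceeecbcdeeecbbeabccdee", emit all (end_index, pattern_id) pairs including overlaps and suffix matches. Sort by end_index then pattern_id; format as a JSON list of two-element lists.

Construct AC machine:
Trie (insert patterns):
  0='ε' goto a→1 c→5 d→7 e→9
  1='a' goto e→2  ←P1
  2='ae' goto e→3
  3='aee' goto c→4
  4='aeec' goto ·  ←P0
  5='c' goto d→6
  6='cd' goto e→15  ←P2
  7='d' goto b→8
  8='db' goto ·  ←P3
  9='e' goto c→19 d→10
  10='ed' goto c→11
  11='edc' goto b→12
  12='edcb' goto c→13
  13='edcbc' goto a→14
  14='edcbca' goto ·  ←P4
  15='cde' goto e→16
  16='cdee' goto e→17
  17='cdeee' goto c→18
  18='cdeeec' goto ·  ←P5
  19='ec' goto ·  ←P6

Failure links (BFS by depth):
  n1('a'): parent n0 fail=0; on 'a' 0 → fail=0;  out {1}∪∅={1}
  n5('c'): parent n0 fail=0; on 'c' 0 → fail=0;  out ∅∪∅=∅
  n7('d'): parent n0 fail=0; on 'd' 0 → fail=0;  out ∅∪∅=∅
  n9('e'): parent n0 fail=0; on 'e' 0 → fail=0;  out ∅∪∅=∅
  n2('ae'): parent n1 fail=0; on 'e' 0 → fail=9;  out ∅∪∅=∅
  n6('cd'): parent n5 fail=0; on 'd' 0 → fail=7;  out {2}∪∅={2}
  n8('db'): parent n7 fail=0; on 'b' 0 → fail=0;  out {3}∪∅={3}
  n10('ed'): parent n9 fail=0; on 'd' 0 → fail=7;  out ∅∪∅=∅
  n19('ec'): parent n9 fail=0; on 'c' 0 → fail=5;  out {6}∪∅={6}
  n3('aee'): parent n2 fail=9; on 'e' 9→0 → fail=9;  out ∅∪∅=∅
  n11('edc'): parent n10 fail=7; on 'c' 7→0 → fail=5;  out ∅∪∅=∅
  n15('cde'): parent n6 fail=7; on 'e' 7→0 → fail=9;  out ∅∪∅=∅
  n4('aeec'): parent n3 fail=9; on 'c' 9 → fail=19;  out {0}∪{6}={0,6}
  n12('edcb'): parent n11 fail=5; on 'b' 5→0 → fail=0;  out ∅∪∅=∅
  n16('cdee'): parent n15 fail=9; on 'e' 9→0 → fail=9;  out ∅∪∅=∅
  n13('edcbc'): parent n12 fail=0; on 'c' 0 → fail=5;  out ∅∪∅=∅
  n17('cdeee'): parent n16 fail=9; on 'e' 9→0 → fail=9;  out ∅∪∅=∅
  n14('edcbca'): parent n13 fail=5; on 'a' 5→0 → fail=1;  out {4}∪{1}={1,4}
  n18('cdeeec'): parent n17 fail=9; on 'c' 9 → fail=19;  out {5}∪{6}={5,6}

Run:
i=0 'd': node 0→7
i=1 'b': node 7→8  → match P3@[0:1]
i=2 'e': node 8→9 (fail-walked)
i=3 'a': node 9→1 (fail-walked)  → match P1@[3:3]
i=4 'a': node 1→1 (fail-walked)  → match P1@[4:4]
i=5 'b': node 1→0 (fail-walked)
i=6 'a': node 0→1  → match P1@[6:6]
i=7 'c': node 1→5 (fail-walked)
i=8 'a': node 5→1 (fail-walked)  → match P1@[8:8]
i=9 'c': node 1→5 (fail-walked)
i=10 'd': node 5→6  → match P2@[9:10]
i=11 'e': node 6→15
i=12 'e': node 15→16
i=13 'e': node 16→17
i=14 'c': node 17→18  → match P5@[9:14],P6@[13:14]
i=15 'e': node 18→9 (fail-walked)
i=16 'e': node 9→9 (fail-walked)
i=17 'e': node 9→9 (fail-walked)
i=18 'c': node 9→19  → match P6@[17:18]
i=19 'b': node 19→0 (fail-walked)
i=20 'c': node 0→5
i=21 'd': node 5→6  → match P2@[20:21]
i=22 'e': node 6→15
i=23 'e': node 15→16
i=24 'e': node 16→17
i=25 'c': node 17→18  → match P5@[20:25],P6@[24:25]
i=26 'b': node 18→0 (fail-walked)
i=27 'b': node 0→0
i=28 'e': node 0→9
i=29 'a': node 9→1 (fail-walked)  → match P1@[29:29]
i=30 'b': node 1→0 (fail-walked)
i=31 'c': node 0→5
i=32 'c': node 5→5 (fail-walked)
i=33 'd': node 5→6  → match P2@[32:33]
i=34 'e': node 6→15
i=35 'e': node 15→16

All matches (sorted): [[1,3],[3,1],[4,1],[6,1],[8,1],[10,2],[14,5],[14,6],[18,6],[21,2],[25,5],[25,6],[29,1],[33,2]]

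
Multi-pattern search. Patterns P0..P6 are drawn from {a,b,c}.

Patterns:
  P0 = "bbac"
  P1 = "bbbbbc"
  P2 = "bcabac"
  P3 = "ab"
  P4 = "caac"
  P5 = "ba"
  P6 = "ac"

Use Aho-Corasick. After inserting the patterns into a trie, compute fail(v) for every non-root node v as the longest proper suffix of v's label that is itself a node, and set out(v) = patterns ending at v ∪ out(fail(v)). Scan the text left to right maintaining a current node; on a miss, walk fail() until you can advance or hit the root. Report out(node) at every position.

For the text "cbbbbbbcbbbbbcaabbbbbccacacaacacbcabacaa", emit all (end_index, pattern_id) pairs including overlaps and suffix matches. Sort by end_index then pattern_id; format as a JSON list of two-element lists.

Build automaton:
Trie (insert patterns):
  n0 'ε': a→14 b→1 c→16
  n1 'b': a→20 b→2 c→9
  n2 'bb': a→3 b→5
  n3 'bba': c→4
  n4 'bbac': ·  ←P0
  n5 'bbb': b→6
  n6 'bbbb': b→7
  n7 'bbbbb': c→8
  n8 'bbbbbc': ·  ←P1
  n9 'bc': a→10
  n10 'bca': b→11
  n11 'bcab': a→12
  n12 'bcaba': c→13
  n13 'bcabac': ·  ←P2
  n14 'a': b→15 c→21
  n15 'ab': ·  ←P3
  n16 'c': a→17
  n17 'ca': a→18
  n18 'caa': c→19
  n19 'caac': ·  ←P4
  n20 'ba': ·  ←P5
  n21 'ac': ·  ←P6

Failure links (BFS by depth):
  n1('b'): parent n0 fail=0; on 'b' 0 → fail=0;  out ∅∪∅=∅
  n14('a'): parent n0 fail=0; on 'a' 0 → fail=0;  out ∅∪∅=∅
  n16('c'): parent n0 fail=0; on 'c' 0 → fail=0;  out ∅∪∅=∅
  n2('bb'): parent n1 fail=0; on 'b' 0 → fail=1;  out ∅∪∅=∅
  n9('bc'): parent n1 fail=0; on 'c' 0 → fail=16;  out ∅∪∅=∅
  n15('ab'): parent n14 fail=0; on 'b' 0 → fail=1;  out {3}∪∅={3}
  n17('ca'): parent n16 fail=0; on 'a' 0 → fail=14;  out ∅∪∅=∅
  n20('ba'): parent n1 fail=0; on 'a' 0 → fail=14;  out {5}∪∅={5}
  n21('ac'): parent n14 fail=0; on 'c' 0 → fail=16;  out {6}∪∅={6}
  n3('bba'): parent n2 fail=1; on 'a' 1 → fail=20;  out ∅∪{5}={5}
  n5('bbb'): parent n2 fail=1; on 'b' 1 → fail=2;  out ∅∪∅=∅
  n10('bca'): parent n9 fail=16; on 'a' 16 → fail=17;  out ∅∪∅=∅
  n18('caa'): parent n17 fail=14; on 'a' 14→0 → fail=14;  out ∅∪∅=∅
  n4('bbac'): parent n3 fail=20; on 'c' 20→14 → fail=21;  out {0}∪{6}={0,6}
  n6('bbbb'): parent n5 fail=2; on 'b' 2 → fail=5;  out ∅∪∅=∅
  n11('bcab'): parent n10 fail=17; on 'b' 17→14 → fail=15;  out ∅∪{3}={3}
  n19('caac'): parent n18 fail=14; on 'c' 14 → fail=21;  out {4}∪{6}={4,6}
  n7('bbbbb'): parent n6 fail=5; on 'b' 5 → fail=6;  out ∅∪∅=∅
  n12('bcaba'): parent n11 fail=15; on 'a' 15→1 → fail=20;  out ∅∪{5}={5}
  n8('bbbbbc'): parent n7 fail=6; on 'c' 6→5→2→1 → fail=9;  out {1}∪∅={1}
  n13('bcabac'): parent n12 fail=20; on 'c' 20→14 → fail=21;  out {2}∪{6}={2,6}

Scan:
i=0 'c': node 0→16
i=1 'b': node 16→1 ·f
i=2 'b': node 1→2
i=3 'b': node 2→5
i=4 'b': node 5→6
i=5 'b': node 6→7
i=6 'b': node 7→7 ·f
i=7 'c': node 7→8  ** P1@[2:7]
i=8 'b': node 8→1 ·f
i=9 'b': node 1→2
i=10 'b': node 2→5
i=11 'b': node 5→6
i=12 'b': node 6→7
i=13 'c': node 7→8  ** P1@[8:13]
i=14 'a': node 8→10 ·f
i=15 'a': node 10→18 ·f
i=16 'b': node 18→15 ·f  ** P3@[15:16]
i=17 'b': node 15→2 ·f
i=18 'b': node 2→5
i=19 'b': node 5→6
i=20 'b': node 6→7
i=21 'c': node 7→8  ** P1@[16:21]
i=22 'c': node 8→16 ·f
i=23 'a': node 16→17
i=24 'c': node 17→21 ·f  ** P6@[23:24]
i=25 'a': node 21→17 ·f
i=26 'c': node 17→21 ·f  ** P6@[25:26]
i=27 'a': node 21→17 ·f
i=28 'a': node 17→18
i=29 'c': node 18→19  ** P4@[26:29],P6@[28:29]
i=30 'a': node 19→17 ·f
i=31 'c': node 17→21 ·f  ** P6@[30:31]
i=32 'b': node 21→1 ·f
i=33 'c': node 1→9
i=34 'a': node 9→10
i=35 'b': node 10→11  ** P3@[34:35]
i=36 'a': node 11→12  ** P5@[35:36]
i=37 'c': node 12→13  ** P2@[32:37],P6@[36:37]
i=38 'a': node 13→17 ·f
i=39 'a': node 17→18

All matches (sorted): [[7,1],[13,1],[16,3],[21,1],[24,6],[26,6],[29,4],[29,6],[31,6],[35,3],[36,5],[37,2],[37,6]]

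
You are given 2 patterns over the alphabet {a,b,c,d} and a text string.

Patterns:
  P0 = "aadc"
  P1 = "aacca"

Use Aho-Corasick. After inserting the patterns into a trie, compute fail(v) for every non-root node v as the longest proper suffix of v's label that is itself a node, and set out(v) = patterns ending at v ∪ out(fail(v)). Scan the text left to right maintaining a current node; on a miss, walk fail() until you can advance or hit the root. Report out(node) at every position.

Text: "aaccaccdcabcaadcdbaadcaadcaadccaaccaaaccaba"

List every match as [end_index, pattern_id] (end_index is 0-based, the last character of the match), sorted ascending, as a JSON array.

Build:
Trie nodes:
  0='ε' goto a→1
  1='a' goto a→2
  2='aa' goto c→5 d→3
  3='aad' goto c→4
  4='aadc' goto ·  ←P0
  5='aac' goto c→6
  6='aacc' goto a→7
  7='aacca' goto ·  ←P1

Failure links (BFS by depth):
  fail(1) 'a': from fail(0)=0 chase 'a': 0 ⇒ 0;  out=∅∪out(0)=∅
  fail(2) 'aa': from fail(1)=0 chase 'a': 0 ⇒ 1;  out=∅∪out(1)=∅
  fail(3) 'aad': from fail(2)=1 chase 'd': 1→0 ⇒ 0;  out=∅∪out(0)=∅
  fail(5) 'aac': from fail(2)=1 chase 'c': 1→0 ⇒ 0;  out=∅∪out(0)=∅
  fail(4) 'aadc': from fail(3)=0 chase 'c': 0 ⇒ 0;  out={0}∪out(0)={0}
  fail(6) 'aacc': from fail(5)=0 chase 'c': 0 ⇒ 0;  out=∅∪out(0)=∅
  fail(7) 'aacca': from fail(6)=0 chase 'a': 0 ⇒ 1;  out={1}∪out(1)={1}

Run:
[0] read 'a'  n0⇒n1
[1] read 'a'  n1⇒n2
[2] read 'c'  n2⇒n5
[3] read 'c'  n5⇒n6
[4] read 'a'  n6⇒n7  → match P1@[0:4]
[5] read 'c'  n7⇒n0 ·f
[6] read 'c'  n0⇒n0
[7] read 'd'  n0⇒n0
[8] read 'c'  n0⇒n0
[9] read 'a'  n0⇒n1
[10] read 'b'  n1⇒n0 ·f
[11] read 'c'  n0⇒n0
[12] read 'a'  n0⇒n1
[13] read 'a'  n1⇒n2
[14] read 'd'  n2⇒n3
[15] read 'c'  n3⇒n4  → match P0@[12:15]
[16] read 'd'  n4⇒n0 ·f
[17] read 'b'  n0⇒n0
[18] read 'a'  n0⇒n1
[19] read 'a'  n1⇒n2
[20] read 'd'  n2⇒n3
[21] read 'c'  n3⇒n4  → match P0@[18:21]
[22] read 'a'  n4⇒n1 ·f
[23] read 'a'  n1⇒n2
[24] read 'd'  n2⇒n3
[25] read 'c'  n3⇒n4  → match P0@[22:25]
[26] read 'a'  n4⇒n1 ·f
[27] read 'a'  n1⇒n2
[28] read 'd'  n2⇒n3
[29] read 'c'  n3⇒n4  → match P0@[26:29]
[30] read 'c'  n4⇒n0 ·f
[31] read 'a'  n0⇒n1
[32] read 'a'  n1⇒n2
[33] read 'c'  n2⇒n5
[34] read 'c'  n5⇒n6
[35] read 'a'  n6⇒n7  → match P1@[31:35]
[36] read 'a'  n7⇒n2 ·f
[37] read 'a'  n2⇒n2 ·f
[38] read 'c'  n2⇒n5
[39] read 'c'  n5⇒n6
[40] read 'a'  n6⇒n7  → match P1@[36:40]
[41] read 'b'  n7⇒n0 ·f
[42] read 'a'  n0⇒n1

All matches (sorted): [[4,1],[15,0],[21,0],[25,0],[29,0],[35,1],[40,1]]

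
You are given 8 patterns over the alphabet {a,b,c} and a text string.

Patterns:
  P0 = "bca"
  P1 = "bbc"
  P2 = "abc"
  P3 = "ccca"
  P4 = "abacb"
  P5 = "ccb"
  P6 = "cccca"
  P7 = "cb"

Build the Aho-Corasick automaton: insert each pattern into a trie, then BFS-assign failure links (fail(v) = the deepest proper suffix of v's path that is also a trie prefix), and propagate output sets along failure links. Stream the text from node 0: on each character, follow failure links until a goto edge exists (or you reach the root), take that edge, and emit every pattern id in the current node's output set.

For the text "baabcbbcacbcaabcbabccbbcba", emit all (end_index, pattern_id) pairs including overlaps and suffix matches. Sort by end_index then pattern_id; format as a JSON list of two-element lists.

Build:
Trie nodes:
  n0 'ε': a→6 b→1 c→9
  n1 'b': b→4 c→2
  n2 'bc': a→3
  n3 'bca': ·  [P0 ends]
  n4 'bb': c→5
  n5 'bbc': ·  [P1 ends]
  n6 'a': b→7
  n7 'ab': a→13 c→8
  n8 'abc': ·  [P2 ends]
  n9 'c': b→19 c→10
  n10 'cc': b→16 c→11
  n11 'ccc': a→12 c→17
  n12 'ccca': ·  [P3 ends]
  n13 'aba': c→14
  n14 'abac': b→15
  n15 'abacb': ·  [P4 ends]
  n16 'ccb': ·  [P5 ends]
  n17 'cccc': a→18
  n18 'cccca': ·  [P6 ends]
  n19 'cb': ·  [P7 ends]

BFS fail/out derivation:
  n1('b'): parent n0 fail=0; on 'b' 0 → fail=0;  out ∅∪∅=∅
  n6('a'): parent n0 fail=0; on 'a' 0 → fail=0;  out ∅∪∅=∅
  n9('c'): parent n0 fail=0; on 'c' 0 → fail=0;  out ∅∪∅=∅
  n2('bc'): parent n1 fail=0; on 'c' 0 → fail=9;  out ∅∪∅=∅
  n4('bb'): parent n1 fail=0; on 'b' 0 → fail=1;  out ∅∪∅=∅
  n7('ab'): parent n6 fail=0; on 'b' 0 → fail=1;  out ∅∪∅=∅
  n10('cc'): parent n9 fail=0; on 'c' 0 → fail=9;  out ∅∪∅=∅
  n19('cb'): parent n9 fail=0; on 'b' 0 → fail=1;  out {7}∪∅={7}
  n3('bca'): parent n2 fail=9; on 'a' 9→0 → fail=6;  out {0}∪∅={0}
  n5('bbc'): parent n4 fail=1; on 'c' 1 → fail=2;  out {1}∪∅={1}
  n8('abc'): parent n7 fail=1; on 'c' 1 → fail=2;  out {2}∪∅={2}
  n11('ccc'): parent n10 fail=9; on 'c' 9 → fail=10;  out ∅∪∅=∅
  n13('aba'): parent n7 fail=1; on 'a' 1→0 → fail=6;  out ∅∪∅=∅
  n16('ccb'): parent n10 fail=9; on 'b' 9 → fail=19;  out {5}∪{7}={5,7}
  n12('ccca'): parent n11 fail=10; on 'a' 10→9→0 → fail=6;  out {3}∪∅={3}
  n14('abac'): parent n13 fail=6; on 'c' 6→0 → fail=9;  out ∅∪∅=∅
  n17('cccc'): parent n11 fail=10; on 'c' 10 → fail=11;  out ∅∪∅=∅
  n15('abacb'): parent n14 fail=9; on 'b' 9 → fail=19;  out {4}∪{7}={4,7}
  n18('cccca'): parent n17 fail=11; on 'a' 11 → fail=12;  out {6}∪{3}={3,6}

Scan:
i=0 'b': node 0→1
i=1 'a': node 1→6 (via fail)
i=2 'a': node 6→6 (via fail)
i=3 'b': node 6→7
i=4 'c': node 7→8  emit P2@[2:4]
i=5 'b': node 8→19 (via fail)  emit P7@[4:5]
i=6 'b': node 19→4 (via fail)
i=7 'c': node 4→5  emit P1@[5:7]
i=8 'a': node 5→3 (via fail)  emit P0@[6:8]
i=9 'c': node 3→9 (via fail)
i=10 'b': node 9→19  emit P7@[9:10]
i=11 'c': node 19→2 (via fail)
i=12 'a': node 2→3  emit P0@[10:12]
i=13 'a': node 3→6 (via fail)
i=14 'b': node 6→7
i=15 'c': node 7→8  emit P2@[13:15]
i=16 'b': node 8→19 (via fail)  emit P7@[15:16]
i=17 'a': node 19→6 (via fail)
i=18 'b': node 6→7
i=19 'c': node 7→8  emit P2@[17:19]
i=20 'c': node 8→10 (via fail)
i=21 'b': node 10→16  emit P5@[19:21],P7@[20:21]
i=22 'b': node 16→4 (via fail)
i=23 'c': node 4→5  emit P1@[21:23]
i=24 'b': node 5→19 (via fail)  emit P7@[23:24]
i=25 'a': node 19→6 (via fail)

Result: [[4,2],[5,7],[7,1],[8,0],[10,7],[12,0],[15,2],[16,7],[19,2],[21,5],[21,7],[23,1],[24,7]]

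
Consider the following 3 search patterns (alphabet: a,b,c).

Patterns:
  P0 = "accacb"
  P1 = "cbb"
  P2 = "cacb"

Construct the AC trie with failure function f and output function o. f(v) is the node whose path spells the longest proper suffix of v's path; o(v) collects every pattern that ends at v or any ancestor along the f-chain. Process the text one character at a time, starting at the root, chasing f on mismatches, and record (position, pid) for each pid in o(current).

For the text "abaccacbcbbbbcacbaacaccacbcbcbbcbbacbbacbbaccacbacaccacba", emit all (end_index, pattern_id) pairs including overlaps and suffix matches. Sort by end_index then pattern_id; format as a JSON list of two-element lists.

Build:
Trie (insert patterns):
  n0 'ε': a→1 c→7
  n1 'a': c→2
  n2 'ac': c→3
  n3 'acc': a→4
  n4 'acca': c→5
  n5 'accac': b→6
  n6 'accacb': ·  [P0 ends]
  n7 'c': a→10 b→8
  n8 'cb': b→9
  n9 'cbb': ·  [P1 ends]
  n10 'ca': c→11
  n11 'cac': b→12
  n12 'cacb': ·  [P2 ends]

Failure links (BFS by depth):
  n1('a'): parent n0 fail=0; on 'a' 0 → fail=0;  out ∅∪∅=∅
  n7('c'): parent n0 fail=0; on 'c' 0 → fail=0;  out ∅∪∅=∅
  n2('ac'): parent n1 fail=0; on 'c' 0 → fail=7;  out ∅∪∅=∅
  n8('cb'): parent n7 fail=0; on 'b' 0 → fail=0;  out ∅∪∅=∅
  n10('ca'): parent n7 fail=0; on 'a' 0 → fail=1;  out ∅∪∅=∅
  n3('acc'): parent n2 fail=7; on 'c' 7→0 → fail=7;  out ∅∪∅=∅
  n9('cbb'): parent n8 fail=0; on 'b' 0 → fail=0;  out {1}∪∅={1}
  n11('cac'): parent n10 fail=1; on 'c' 1 → fail=2;  out ∅∪∅=∅
  n4('acca'): parent n3 fail=7; on 'a' 7 → fail=10;  out ∅∪∅=∅
  n12('cacb'): parent n11 fail=2; on 'b' 2→7 → fail=8;  out {2}∪∅={2}
  n5('accac'): parent n4 fail=10; on 'c' 10 → fail=11;  out ∅∪∅=∅
  n6('accacb'): parent n5 fail=11; on 'b' 11 → fail=12;  out {0}∪{2}={0,2}

Text stream:
[0] read 'a'  n0⇒n1
[1] read 'b'  n1⇒n0 ·f
[2] read 'a'  n0⇒n1
[3] read 'c'  n1⇒n2
[4] read 'c'  n2⇒n3
[5] read 'a'  n3⇒n4
[6] read 'c'  n4⇒n5
[7] read 'b'  n5⇒n6  emit P0@[2:7],P2@[4:7]
[8] read 'c'  n6⇒n7 ·f
[9] read 'b'  n7⇒n8
[10] read 'b'  n8⇒n9  emit P1@[8:10]
[11] read 'b'  n9⇒n0 ·f
[12] read 'b'  n0⇒n0
[13] read 'c'  n0⇒n7
[14] read 'a'  n7⇒n10
[15] read 'c'  n10⇒n11
[16] read 'b'  n11⇒n12  emit P2@[13:16]
[17] read 'a'  n12⇒n1 ·f
[18] read 'a'  n1⇒n1 ·f
[19] read 'c'  n1⇒n2
[20] read 'a'  n2⇒n10 ·f
[21] read 'c'  n10⇒n11
[22] read 'c'  n11⇒n3 ·f
[23] read 'a'  n3⇒n4
[24] read 'c'  n4⇒n5
[25] read 'b'  n5⇒n6  emit P0@[20:25],P2@[22:25]
[26] read 'c'  n6⇒n7 ·f
[27] read 'b'  n7⇒n8
[28] read 'c'  n8⇒n7 ·f
[29] read 'b'  n7⇒n8
[30] read 'b'  n8⇒n9  emit P1@[28:30]
[31] read 'c'  n9⇒n7 ·f
[32] read 'b'  n7⇒n8
[33] read 'b'  n8⇒n9  emit P1@[31:33]
[34] read 'a'  n9⇒n1 ·f
[35] read 'c'  n1⇒n2
[36] read 'b'  n2⇒n8 ·f
[37] read 'b'  n8⇒n9  emit P1@[35:37]
[38] read 'a'  n9⇒n1 ·f
[39] read 'c'  n1⇒n2
[40] read 'b'  n2⇒n8 ·f
[41] read 'b'  n8⇒n9  emit P1@[39:41]
[42] read 'a'  n9⇒n1 ·f
[43] read 'c'  n1⇒n2
[44] read 'c'  n2⇒n3
[45] read 'a'  n3⇒n4
[46] read 'c'  n4⇒n5
[47] read 'b'  n5⇒n6  emit P0@[42:47],P2@[44:47]
[48] read 'a'  n6⇒n1 ·f
[49] read 'c'  n1⇒n2
[50] read 'a'  n2⇒n10 ·f
[51] read 'c'  n10⇒n11
[52] read 'c'  n11⇒n3 ·f
[53] read 'a'  n3⇒n4
[54] read 'c'  n4⇒n5
[55] read 'b'  n5⇒n6  emit P0@[50:55],P2@[52:55]
[56] read 'a'  n6⇒n1 ·f

Matches: [[7,0],[7,2],[10,1],[16,2],[25,0],[25,2],[30,1],[33,1],[37,1],[41,1],[47,0],[47,2],[55,0],[55,2]]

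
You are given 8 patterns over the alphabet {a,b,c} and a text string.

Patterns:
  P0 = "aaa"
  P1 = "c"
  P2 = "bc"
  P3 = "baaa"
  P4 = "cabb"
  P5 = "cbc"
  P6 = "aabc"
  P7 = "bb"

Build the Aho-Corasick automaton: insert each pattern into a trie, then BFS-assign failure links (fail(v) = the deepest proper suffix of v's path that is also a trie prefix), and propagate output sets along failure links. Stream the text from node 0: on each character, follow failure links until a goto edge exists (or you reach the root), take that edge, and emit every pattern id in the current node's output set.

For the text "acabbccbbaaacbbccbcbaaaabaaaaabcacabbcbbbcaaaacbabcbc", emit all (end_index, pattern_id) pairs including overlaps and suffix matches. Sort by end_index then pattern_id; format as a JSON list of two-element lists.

Build automaton:
Trie nodes:
  0='ε' goto a→1 b→5 c→4
  1='a' goto a→2
  2='aa' goto a→3 b→15
  3='aaa' goto ·  ←P0
  4='c' goto a→10 b→13  ←P1
  5='b' goto a→7 b→17 c→6
  6='bc' goto ·  ←P2
  7='ba' goto a→8
  8='baa' goto a→9
  9='baaa' goto ·  ←P3
  10='ca' goto b→11
  11='cab' goto b→12
  12='cabb' goto ·  ←P4
  13='cb' goto c→14
  14='cbc' goto ·  ←P5
  15='aab' goto c→16
  16='aabc' goto ·  ←P6
  17='bb' goto ·  ←P7

BFS fail/out derivation:
  n1('a'): parent n0 fail=0; on 'a' 0 → fail=0;  out ∅∪∅=∅
  n4('c'): parent n0 fail=0; on 'c' 0 → fail=0;  out {1}∪∅={1}
  n5('b'): parent n0 fail=0; on 'b' 0 → fail=0;  out ∅∪∅=∅
  n2('aa'): parent n1 fail=0; on 'a' 0 → fail=1;  out ∅∪∅=∅
  n6('bc'): parent n5 fail=0; on 'c' 0 → fail=4;  out {2}∪{1}={1,2}
  n7('ba'): parent n5 fail=0; on 'a' 0 → fail=1;  out ∅∪∅=∅
  n10('ca'): parent n4 fail=0; on 'a' 0 → fail=1;  out ∅∪∅=∅
  n13('cb'): parent n4 fail=0; on 'b' 0 → fail=5;  out ∅∪∅=∅
  n17('bb'): parent n5 fail=0; on 'b' 0 → fail=5;  out {7}∪∅={7}
  n3('aaa'): parent n2 fail=1; on 'a' 1 → fail=2;  out {0}∪∅={0}
  n8('baa'): parent n7 fail=1; on 'a' 1 → fail=2;  out ∅∪∅=∅
  n11('cab'): parent n10 fail=1; on 'b' 1→0 → fail=5;  out ∅∪∅=∅
  n14('cbc'): parent n13 fail=5; on 'c' 5 → fail=6;  out {5}∪{1,2}={1,2,5}
  n15('aab'): parent n2 fail=1; on 'b' 1→0 → fail=5;  out ∅∪∅=∅
  n9('baaa'): parent n8 fail=2; on 'a' 2 → fail=3;  out {3}∪{0}={0,3}
  n12('cabb'): parent n11 fail=5; on 'b' 5 → fail=17;  out {4}∪{7}={4,7}
  n16('aabc'): parent n15 fail=5; on 'c' 5 → fail=6;  out {6}∪{1,2}={1,2,6}

Run:
pos 0 'a': at 1
pos 1 'c': at 4 (via fail)  emit P1@[1:1]
pos 2 'a': at 10
pos 3 'b': at 11
pos 4 'b': at 12  emit P4@[1:4],P7@[3:4]
pos 5 'c': at 6 (via fail)  emit P1@[5:5],P2@[4:5]
pos 6 'c': at 4 (via fail)  emit P1@[6:6]
pos 7 'b': at 13
pos 8 'b': at 17 (via fail)  emit P7@[7:8]
pos 9 'a': at 7 (via fail)
pos 10 'a': at 8
pos 11 'a': at 9  emit P0@[9:11],P3@[8:11]
pos 12 'c': at 4 (via fail)  emit P1@[12:12]
pos 13 'b': at 13
pos 14 'b': at 17 (via fail)  emit P7@[13:14]
pos 15 'c': at 6 (via fail)  emit P1@[15:15],P2@[14:15]
pos 16 'c': at 4 (via fail)  emit P1@[16:16]
pos 17 'b': at 13
pos 18 'c': at 14  emit P1@[18:18],P2@[17:18],P5@[16:18]
pos 19 'b': at 13 (via fail)
pos 20 'a': at 7 (via fail)
pos 21 'a': at 8
pos 22 'a': at 9  emit P0@[20:22],P3@[19:22]
pos 23 'a': at 3 (via fail)  emit P0@[21:23]
pos 24 'b': at 15 (via fail)
pos 25 'a': at 7 (via fail)
pos 26 'a': at 8
pos 27 'a': at 9  emit P0@[25:27],P3@[24:27]
pos 28 'a': at 3 (via fail)  emit P0@[26:28]
pos 29 'a': at 3 (via fail)  emit P0@[27:29]
pos 30 'b': at 15 (via fail)
pos 31 'c': at 16  emit P1@[31:31],P2@[30:31],P6@[28:31]
pos 32 'a': at 10 (via fail)
pos 33 'c': at 4 (via fail)  emit P1@[33:33]
pos 34 'a': at 10
pos 35 'b': at 11
pos 36 'b': at 12  emit P4@[33:36],P7@[35:36]
pos 37 'c': at 6 (via fail)  emit P1@[37:37],P2@[36:37]
pos 38 'b': at 13 (via fail)
pos 39 'b': at 17 (via fail)  emit P7@[38:39]
pos 40 'b': at 17 (via fail)  emit P7@[39:40]
pos 41 'c': at 6 (via fail)  emit P1@[41:41],P2@[40:41]
pos 42 'a': at 10 (via fail)
pos 43 'a': at 2 (via fail)
pos 44 'a': at 3  emit P0@[42:44]
pos 45 'a': at 3 (via fail)  emit P0@[43:45]
pos 46 'c': at 4 (via fail)  emit P1@[46:46]
pos 47 'b': at 13
pos 48 'a': at 7 (via fail)
pos 49 'b': at 5 (via fail)
pos 50 'c': at 6  emit P1@[50:50],P2@[49:50]
pos 51 'b': at 13 (via fail)
pos 52 'c': at 14  emit P1@[52:52],P2@[51:52],P5@[50:52]

Result: [[1,1],[4,4],[4,7],[5,1],[5,2],[6,1],[8,7],[11,0],[11,3],[12,1],[14,7],[15,1],[15,2],[16,1],[18,1],[18,2],[18,5],[22,0],[22,3],[23,0],[27,0],[27,3],[28,0],[29,0],[31,1],[31,2],[31,6],[33,1],[36,4],[36,7],[37,1],[37,2],[39,7],[40,7],[41,1],[41,2],[44,0],[45,0],[46,1],[50,1],[50,2],[52,1],[52,2],[52,5]]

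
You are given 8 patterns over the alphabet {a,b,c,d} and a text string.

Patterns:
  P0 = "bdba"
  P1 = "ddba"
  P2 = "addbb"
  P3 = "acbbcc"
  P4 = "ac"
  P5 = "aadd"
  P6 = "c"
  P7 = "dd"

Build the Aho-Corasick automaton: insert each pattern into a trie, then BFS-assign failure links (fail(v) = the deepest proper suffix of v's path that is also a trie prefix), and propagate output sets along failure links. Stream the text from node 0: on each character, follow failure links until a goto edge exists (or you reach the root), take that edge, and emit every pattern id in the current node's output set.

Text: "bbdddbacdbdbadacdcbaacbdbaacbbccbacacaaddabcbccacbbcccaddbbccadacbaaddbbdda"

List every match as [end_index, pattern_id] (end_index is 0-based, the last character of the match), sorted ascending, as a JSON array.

Build automaton:
Trie nodes:
  n0 'ε': a→9 b→1 c→22 d→5
  n1 'b': d→2
  n2 'bd': b→3
  n3 'bdb': a→4
  n4 'bdba': ·  ←P0
  n5 'd': d→6
  n6 'dd': b→7  ←P7
  n7 'ddb': a→8
  n8 'ddba': ·  ←P1
  n9 'a': a→19 c→14 d→10
  n10 'ad': d→11
  n11 'add': b→12
  n12 'addb': b→13
  n13 'addbb': ·  ←P2
  n14 'ac': b→15  ←P4
  n15 'acb': b→16
  n16 'acbb': c→17
  n17 'acbbc': c→18
  n18 'acbbcc': ·  ←P3
  n19 'aa': d→20
  n20 'aad': d→21
  n21 'aadd': ·  ←P5
  n22 'c': ·  ←P6

Failure links (BFS by depth):
  fail(1) 'b': from fail(0)=0 chase 'b': 0 ⇒ 0;  out=∅∪out(0)=∅
  fail(5) 'd': from fail(0)=0 chase 'd': 0 ⇒ 0;  out=∅∪out(0)=∅
  fail(9) 'a': from fail(0)=0 chase 'a': 0 ⇒ 0;  out=∅∪out(0)=∅
  fail(22) 'c': from fail(0)=0 chase 'c': 0 ⇒ 0;  out={6}∪out(0)={6}
  fail(2) 'bd': from fail(1)=0 chase 'd': 0 ⇒ 5;  out=∅∪out(5)=∅
  fail(6) 'dd': from fail(5)=0 chase 'd': 0 ⇒ 5;  out={7}∪out(5)={7}
  fail(10) 'ad': from fail(9)=0 chase 'd': 0 ⇒ 5;  out=∅∪out(5)=∅
  fail(14) 'ac': from fail(9)=0 chase 'c': 0 ⇒ 22;  out={4}∪out(22)={4,6}
  fail(19) 'aa': from fail(9)=0 chase 'a': 0 ⇒ 9;  out=∅∪out(9)=∅
  fail(3) 'bdb': from fail(2)=5 chase 'b': 5→0 ⇒ 1;  out=∅∪out(1)=∅
  fail(7) 'ddb': from fail(6)=5 chase 'b': 5→0 ⇒ 1;  out=∅∪out(1)=∅
  fail(11) 'add': from fail(10)=5 chase 'd': 5 ⇒ 6;  out=∅∪out(6)={7}
  fail(15) 'acb': from fail(14)=22 chase 'b': 22→0 ⇒ 1;  out=∅∪out(1)=∅
  fail(20) 'aad': from fail(19)=9 chase 'd': 9 ⇒ 10;  out=∅∪out(10)=∅
  fail(4) 'bdba': from fail(3)=1 chase 'a': 1→0 ⇒ 9;  out={0}∪out(9)={0}
  fail(8) 'ddba': from fail(7)=1 chase 'a': 1→0 ⇒ 9;  out={1}∪out(9)={1}
  fail(12) 'addb': from fail(11)=6 chase 'b': 6 ⇒ 7;  out=∅∪out(7)=∅
  fail(16) 'acbb': from fail(15)=1 chase 'b': 1→0 ⇒ 1;  out=∅∪out(1)=∅
  fail(21) 'aadd': from fail(20)=10 chase 'd': 10 ⇒ 11;  out={5}∪out(11)={5,7}
  fail(13) 'addbb': from fail(12)=7 chase 'b': 7→1→0 ⇒ 1;  out={2}∪out(1)={2}
  fail(17) 'acbbc': from fail(16)=1 chase 'c': 1→0 ⇒ 22;  out=∅∪out(22)={6}
  fail(18) 'acbbcc': from fail(17)=22 chase 'c': 22→0 ⇒ 22;  out={3}∪out(22)={3,6}

Text stream:
[0] read 'b'  n0⇒n1
[1] read 'b'  n1⇒n1 (fail-walked)
[2] read 'd'  n1⇒n2
[3] read 'd'  n2⇒n6 (fail-walked)  → match P7@[2:3]
[4] read 'd'  n6⇒n6 (fail-walked)  → match P7@[3:4]
[5] read 'b'  n6⇒n7
[6] read 'a'  n7⇒n8  → match P1@[3:6]
[7] read 'c'  n8⇒n14 (fail-walked)  → match P4@[6:7],P6@[7:7]
[8] read 'd'  n14⇒n5 (fail-walked)
[9] read 'b'  n5⇒n1 (fail-walked)
[10] read 'd'  n1⇒n2
[11] read 'b'  n2⇒n3
[12] read 'a'  n3⇒n4  → match P0@[9:12]
[13] read 'd'  n4⇒n10 (fail-walked)
[14] read 'a'  n10⇒n9 (fail-walked)
[15] read 'c'  n9⇒n14  → match P4@[14:15],P6@[15:15]
[16] read 'd'  n14⇒n5 (fail-walked)
[17] read 'c'  n5⇒n22 (fail-walked)  → match P6@[17:17]
[18] read 'b'  n22⇒n1 (fail-walked)
[19] read 'a'  n1⇒n9 (fail-walked)
[20] read 'a'  n9⇒n19
[21] read 'c'  n19⇒n14 (fail-walked)  → match P4@[20:21],P6@[21:21]
[22] read 'b'  n14⇒n15
[23] read 'd'  n15⇒n2 (fail-walked)
[24] read 'b'  n2⇒n3
[25] read 'a'  n3⇒n4  → match P0@[22:25]
[26] read 'a'  n4⇒n19 (fail-walked)
[27] read 'c'  n19⇒n14 (fail-walked)  → match P4@[26:27],P6@[27:27]
[28] read 'b'  n14⇒n15
[29] read 'b'  n15⇒n16
[30] read 'c'  n16⇒n17  → match P6@[30:30]
[31] read 'c'  n17⇒n18  → match P3@[26:31],P6@[31:31]
[32] read 'b'  n18⇒n1 (fail-walked)
[33] read 'a'  n1⇒n9 (fail-walked)
[34] read 'c'  n9⇒n14  → match P4@[33:34],P6@[34:34]
[35] read 'a'  n14⇒n9 (fail-walked)
[36] read 'c'  n9⇒n14  → match P4@[35:36],P6@[36:36]
[37] read 'a'  n14⇒n9 (fail-walked)
[38] read 'a'  n9⇒n19
[39] read 'd'  n19⇒n20
[40] read 'd'  n20⇒n21  → match P5@[37:40],P7@[39:40]
[41] read 'a'  n21⇒n9 (fail-walked)
[42] read 'b'  n9⇒n1 (fail-walked)
[43] read 'c'  n1⇒n22 (fail-walked)  → match P6@[43:43]
[44] read 'b'  n22⇒n1 (fail-walked)
[45] read 'c'  n1⇒n22 (fail-walked)  → match P6@[45:45]
[46] read 'c'  n22⇒n22 (fail-walked)  → match P6@[46:46]
[47] read 'a'  n22⇒n9 (fail-walked)
[48] read 'c'  n9⇒n14  → match P4@[47:48],P6@[48:48]
[49] read 'b'  n14⇒n15
[50] read 'b'  n15⇒n16
[51] read 'c'  n16⇒n17  → match P6@[51:51]
[52] read 'c'  n17⇒n18  → match P3@[47:52],P6@[52:52]
[53] read 'c'  n18⇒n22 (fail-walked)  → match P6@[53:53]
[54] read 'a'  n22⇒n9 (fail-walked)
[55] read 'd'  n9⇒n10
[56] read 'd'  n10⇒n11  → match P7@[55:56]
[57] read 'b'  n11⇒n12
[58] read 'b'  n12⇒n13  → match P2@[54:58]
[59] read 'c'  n13⇒n22 (fail-walked)  → match P6@[59:59]
[60] read 'c'  n22⇒n22 (fail-walked)  → match P6@[60:60]
[61] read 'a'  n22⇒n9 (fail-walked)
[62] read 'd'  n9⇒n10
[63] read 'a'  n10⇒n9 (fail-walked)
[64] read 'c'  n9⇒n14  → match P4@[63:64],P6@[64:64]
[65] read 'b'  n14⇒n15
[66] read 'a'  n15⇒n9 (fail-walked)
[67] read 'a'  n9⇒n19
[68] read 'd'  n19⇒n20
[69] read 'd'  n20⇒n21  → match P5@[66:69],P7@[68:69]
[70] read 'b'  n21⇒n12 (fail-walked)
[71] read 'b'  n12⇒n13  → match P2@[67:71]
[72] read 'd'  n13⇒n2 (fail-walked)
[73] read 'd'  n2⇒n6 (fail-walked)  → match P7@[72:73]
[74] read 'a'  n6⇒n9 (fail-walked)

Result: [[3,7],[4,7],[6,1],[7,4],[7,6],[12,0],[15,4],[15,6],[17,6],[21,4],[21,6],[25,0],[27,4],[27,6],[30,6],[31,3],[31,6],[34,4],[34,6],[36,4],[36,6],[40,5],[40,7],[43,6],[45,6],[46,6],[48,4],[48,6],[51,6],[52,3],[52,6],[53,6],[56,7],[58,2],[59,6],[60,6],[64,4],[64,6],[69,5],[69,7],[71,2],[73,7]]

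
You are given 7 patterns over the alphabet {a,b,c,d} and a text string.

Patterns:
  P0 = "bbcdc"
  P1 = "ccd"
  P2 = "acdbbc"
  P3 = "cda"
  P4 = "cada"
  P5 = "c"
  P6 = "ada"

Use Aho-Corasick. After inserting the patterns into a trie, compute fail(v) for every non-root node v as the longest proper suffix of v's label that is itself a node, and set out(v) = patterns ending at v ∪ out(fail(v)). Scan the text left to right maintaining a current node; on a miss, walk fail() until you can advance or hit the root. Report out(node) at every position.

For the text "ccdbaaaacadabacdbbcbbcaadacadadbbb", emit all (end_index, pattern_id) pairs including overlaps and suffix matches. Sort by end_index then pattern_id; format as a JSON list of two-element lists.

Construct AC machine:
Trie (insert patterns):
  n0 'ε': a→9 b→1 c→6
  n1 'b': b→2
  n2 'bb': c→3
  n3 'bbc': d→4
  n4 'bbcd': c→5
  n5 'bbcdc': ·  ←P0
  n6 'c': a→17 c→7 d→15  ←P5
  n7 'cc': d→8
  n8 'ccd': ·  ←P1
  n9 'a': c→10 d→20
  n10 'ac': d→11
  n11 'acd': b→12
  n12 'acdb': b→13
  n13 'acdbb': c→14
  n14 'acdbbc': ·  ←P2
  n15 'cd': a→16
  n16 'cda': ·  ←P3
  n17 'ca': d→18
  n18 'cad': a→19
  n19 'cada': ·  ←P4
  n20 'ad': a→21
  n21 'ada': ·  ←P6

BFS fail/out derivation:
  fail(1) 'b': from fail(0)=0 chase 'b': 0 ⇒ 0;  out=∅∪out(0)=∅
  fail(6) 'c': from fail(0)=0 chase 'c': 0 ⇒ 0;  out={5}∪out(0)={5}
  fail(9) 'a': from fail(0)=0 chase 'a': 0 ⇒ 0;  out=∅∪out(0)=∅
  fail(2) 'bb': from fail(1)=0 chase 'b': 0 ⇒ 1;  out=∅∪out(1)=∅
  fail(7) 'cc': from fail(6)=0 chase 'c': 0 ⇒ 6;  out=∅∪out(6)={5}
  fail(10) 'ac': from fail(9)=0 chase 'c': 0 ⇒ 6;  out=∅∪out(6)={5}
  fail(15) 'cd': from fail(6)=0 chase 'd': 0 ⇒ 0;  out=∅∪out(0)=∅
  fail(17) 'ca': from fail(6)=0 chase 'a': 0 ⇒ 9;  out=∅∪out(9)=∅
  fail(20) 'ad': from fail(9)=0 chase 'd': 0 ⇒ 0;  out=∅∪out(0)=∅
  fail(3) 'bbc': from fail(2)=1 chase 'c': 1→0 ⇒ 6;  out=∅∪out(6)={5}
  fail(8) 'ccd': from fail(7)=6 chase 'd': 6 ⇒ 15;  out={1}∪out(15)={1}
  fail(11) 'acd': from fail(10)=6 chase 'd': 6 ⇒ 15;  out=∅∪out(15)=∅
  fail(16) 'cda': from fail(15)=0 chase 'a': 0 ⇒ 9;  out={3}∪out(9)={3}
  fail(18) 'cad': from fail(17)=9 chase 'd': 9 ⇒ 20;  out=∅∪out(20)=∅
  fail(21) 'ada': from fail(20)=0 chase 'a': 0 ⇒ 9;  out={6}∪out(9)={6}
  fail(4) 'bbcd': from fail(3)=6 chase 'd': 6 ⇒ 15;  out=∅∪out(15)=∅
  fail(12) 'acdb': from fail(11)=15 chase 'b': 15→0 ⇒ 1;  out=∅∪out(1)=∅
  fail(19) 'cada': from fail(18)=20 chase 'a': 20 ⇒ 21;  out={4}∪out(21)={4,6}
  fail(5) 'bbcdc': from fail(4)=15 chase 'c': 15→0 ⇒ 6;  out={0}∪out(6)={0,5}
  fail(13) 'acdbb': from fail(12)=1 chase 'b': 1 ⇒ 2;  out=∅∪out(2)=∅
  fail(14) 'acdbbc': from fail(13)=2 chase 'c': 2 ⇒ 3;  out={2}∪out(3)={2,5}

Run:
pos 0 'c': at 6  ** P5@[0:0]
pos 1 'c': at 7  ** P5@[1:1]
pos 2 'd': at 8  ** P1@[0:2]
pos 3 'b': at 1 (via fail)
pos 4 'a': at 9 (via fail)
pos 5 'a': at 9 (via fail)
pos 6 'a': at 9 (via fail)
pos 7 'a': at 9 (via fail)
pos 8 'c': at 10  ** P5@[8:8]
pos 9 'a': at 17 (via fail)
pos 10 'd': at 18
pos 11 'a': at 19  ** P4@[8:11],P6@[9:11]
pos 12 'b': at 1 (via fail)
pos 13 'a': at 9 (via fail)
pos 14 'c': at 10  ** P5@[14:14]
pos 15 'd': at 11
pos 16 'b': at 12
pos 17 'b': at 13
pos 18 'c': at 14  ** P2@[13:18],P5@[18:18]
pos 19 'b': at 1 (via fail)
pos 20 'b': at 2
pos 21 'c': at 3  ** P5@[21:21]
pos 22 'a': at 17 (via fail)
pos 23 'a': at 9 (via fail)
pos 24 'd': at 20
pos 25 'a': at 21  ** P6@[23:25]
pos 26 'c': at 10 (via fail)  ** P5@[26:26]
pos 27 'a': at 17 (via fail)
pos 28 'd': at 18
pos 29 'a': at 19  ** P4@[26:29],P6@[27:29]
pos 30 'd': at 20 (via fail)
pos 31 'b': at 1 (via fail)
pos 32 'b': at 2
pos 33 'b': at 2 (via fail)

Result: [[0,5],[1,5],[2,1],[8,5],[11,4],[11,6],[14,5],[18,2],[18,5],[21,5],[25,6],[26,5],[29,4],[29,6]]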